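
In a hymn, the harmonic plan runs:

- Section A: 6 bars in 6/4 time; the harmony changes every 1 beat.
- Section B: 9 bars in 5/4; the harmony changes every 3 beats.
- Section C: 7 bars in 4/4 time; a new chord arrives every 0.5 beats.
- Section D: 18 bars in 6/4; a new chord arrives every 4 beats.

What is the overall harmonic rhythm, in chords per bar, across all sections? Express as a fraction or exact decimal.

3.35 chords per bar

A: 6 × 6 = 36 beats ÷ 1 = 36 chords.
B: 9 × 5 = 45 beats ÷ 3 = 15 chords.
C: 7 × 4 = 28 beats ÷ 0.5 = 56 chords.
D: 18 × 6 = 108 beats ÷ 4 = 27 chords.
Overall: 134 chords over 40 bars → 134/40 = 3.35 chords per bar.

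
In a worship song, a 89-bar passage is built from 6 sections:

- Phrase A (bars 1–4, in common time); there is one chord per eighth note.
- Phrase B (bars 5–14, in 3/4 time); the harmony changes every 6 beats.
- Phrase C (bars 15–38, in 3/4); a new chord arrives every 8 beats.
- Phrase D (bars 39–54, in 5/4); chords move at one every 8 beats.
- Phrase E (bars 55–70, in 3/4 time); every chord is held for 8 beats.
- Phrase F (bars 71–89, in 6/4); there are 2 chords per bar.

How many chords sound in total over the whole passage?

100 chords

A: 4 bars × 4 beats = 16 beats; 0.5 beats/chord → 32 chords.
B: 10 bars × 3 beats = 30 beats; 6 beats/chord → 5 chords.
C: 24 bars × 3 beats = 72 beats; 8 beats/chord → 9 chords.
D: 16 bars × 5 beats = 80 beats; 8 beats/chord → 10 chords.
E: 16 bars × 3 beats = 48 beats; 8 beats/chord → 6 chords.
F: 19 bars × 6 beats = 114 beats; 3 beats/chord → 38 chords.
Total: 32 + 5 + 9 + 10 + 6 + 38 = 100.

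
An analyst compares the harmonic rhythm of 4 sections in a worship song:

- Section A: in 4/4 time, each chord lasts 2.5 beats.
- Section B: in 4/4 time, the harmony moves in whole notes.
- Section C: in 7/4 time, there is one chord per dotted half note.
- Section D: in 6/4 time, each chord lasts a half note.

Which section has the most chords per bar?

A: each chord is 2.5 beats in 4/4, so 1.6 per bar.
B: each chord is 4 beats in 4/4, so 1 per bar.
C: each chord is 3 beats in 7/4, so 7/3 per bar.
D: each chord is 2 beats in 6/4, so 3 per bar.
Fastest is D at 3 chords/bar.

Section D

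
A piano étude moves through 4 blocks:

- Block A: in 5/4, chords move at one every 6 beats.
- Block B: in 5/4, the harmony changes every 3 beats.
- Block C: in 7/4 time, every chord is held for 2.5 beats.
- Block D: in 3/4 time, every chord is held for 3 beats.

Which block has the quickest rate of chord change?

Block C

A: 5/6 = 5/6 chords/bar.
B: 5/3 = 5/3 chords/bar.
C: 7/2.5 = 2.8 chords/bar.
D: 3/3 = 1 chord/bar.
Fastest is C at 2.8 chords/bar.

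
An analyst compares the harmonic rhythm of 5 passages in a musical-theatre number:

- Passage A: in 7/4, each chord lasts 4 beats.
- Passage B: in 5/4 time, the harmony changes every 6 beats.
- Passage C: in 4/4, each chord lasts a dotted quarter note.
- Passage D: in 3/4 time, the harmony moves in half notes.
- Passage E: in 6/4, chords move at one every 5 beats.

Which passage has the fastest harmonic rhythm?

A: 7 beats/bar ÷ 4 beats/chord = 1.75 chords/bar.
B: 5 beats/bar ÷ 6 beats/chord = 5/6 chords/bar.
C: 4 beats/bar ÷ 1.5 beats/chord = 8/3 chords/bar.
D: 3 beats/bar ÷ 2 beats/chord = 1.5 chords/bar.
E: 6 beats/bar ÷ 5 beats/chord = 1.2 chords/bar.
Fastest is C at 8/3 chords/bar.

Passage C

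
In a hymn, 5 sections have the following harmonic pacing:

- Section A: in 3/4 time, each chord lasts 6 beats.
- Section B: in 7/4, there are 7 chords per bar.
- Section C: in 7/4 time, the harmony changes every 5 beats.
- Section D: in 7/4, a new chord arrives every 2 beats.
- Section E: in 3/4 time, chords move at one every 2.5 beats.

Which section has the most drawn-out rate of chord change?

A: 3/6 = 0.5 chords/bar.
B: 7/1 = 7 chords/bar.
C: 7/5 = 1.4 chords/bar.
D: 7/2 = 3.5 chords/bar.
E: 3/2.5 = 1.2 chords/bar.
Slowest is A at 0.5 chords/bar.

Section A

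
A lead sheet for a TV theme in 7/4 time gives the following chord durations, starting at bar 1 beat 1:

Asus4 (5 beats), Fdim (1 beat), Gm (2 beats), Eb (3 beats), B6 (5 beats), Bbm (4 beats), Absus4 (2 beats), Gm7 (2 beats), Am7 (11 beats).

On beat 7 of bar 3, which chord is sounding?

Beat 7 of bar 3 is beat (3−1)×7 + 7 = 21 overall.
Running totals: Asus4 ends at 5, Fdim ends at 6, Gm ends at 8, Eb ends at 11, B6 ends at 16, Bbm ends at 20, Absus4 ends at 22.
Beat 21 falls within Absus4.

Absus4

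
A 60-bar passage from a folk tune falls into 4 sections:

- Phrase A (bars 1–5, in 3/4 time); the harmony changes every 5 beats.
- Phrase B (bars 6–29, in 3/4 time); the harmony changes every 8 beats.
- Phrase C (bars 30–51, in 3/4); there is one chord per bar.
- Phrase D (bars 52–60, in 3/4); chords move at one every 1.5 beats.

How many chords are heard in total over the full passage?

A: 5·3 = 15 beats, 15/5 = 3 chords.
B: 24·3 = 72 beats, 72/8 = 9 chords.
C: 22·3 = 66 beats, 66/3 = 22 chords.
D: 9·3 = 27 beats, 27/1.5 = 18 chords.
Total: 3 + 9 + 22 + 18 = 52.

52 chords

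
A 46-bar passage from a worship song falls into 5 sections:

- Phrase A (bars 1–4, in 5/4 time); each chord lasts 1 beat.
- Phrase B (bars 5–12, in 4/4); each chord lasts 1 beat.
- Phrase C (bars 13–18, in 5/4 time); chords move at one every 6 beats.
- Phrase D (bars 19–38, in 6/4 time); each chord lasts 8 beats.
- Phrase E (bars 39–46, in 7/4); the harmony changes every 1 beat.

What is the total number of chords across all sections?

A: 4 bars × 5 beats = 20 beats; 1 beat/chord → 20 chords.
B: 8 bars × 4 beats = 32 beats; 1 beat/chord → 32 chords.
C: 6 bars × 5 beats = 30 beats; 6 beats/chord → 5 chords.
D: 20 bars × 6 beats = 120 beats; 8 beats/chord → 15 chords.
E: 8 bars × 7 beats = 56 beats; 1 beat/chord → 56 chords.
Total: 20 + 32 + 5 + 15 + 56 = 128.

128 chords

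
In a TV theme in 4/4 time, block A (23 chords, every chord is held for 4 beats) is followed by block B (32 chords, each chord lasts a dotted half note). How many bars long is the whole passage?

A: 23 × 4 = 92 beats = 23 bars.
B: 32 × 3 = 96 beats = 24 bars.
Total: 23 + 24 = 47 bars.

47 bars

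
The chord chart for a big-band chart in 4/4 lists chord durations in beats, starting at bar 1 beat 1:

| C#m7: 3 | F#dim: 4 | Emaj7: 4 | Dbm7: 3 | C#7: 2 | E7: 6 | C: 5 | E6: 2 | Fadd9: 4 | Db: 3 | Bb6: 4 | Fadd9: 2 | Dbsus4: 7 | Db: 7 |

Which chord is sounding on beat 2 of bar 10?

Bb6

Beat 2 of bar 10 is beat (10−1)×4 + 2 = 38 overall.
Running totals: C#m7 ends at 3, F#dim ends at 7, Emaj7 ends at 11, Dbm7 ends at 14, C#7 ends at 16, E7 ends at 22, C ends at 27, E6 ends at 29, Fadd9 ends at 33, Db ends at 36, Bb6 ends at 40.
Beat 38 falls within Bb6.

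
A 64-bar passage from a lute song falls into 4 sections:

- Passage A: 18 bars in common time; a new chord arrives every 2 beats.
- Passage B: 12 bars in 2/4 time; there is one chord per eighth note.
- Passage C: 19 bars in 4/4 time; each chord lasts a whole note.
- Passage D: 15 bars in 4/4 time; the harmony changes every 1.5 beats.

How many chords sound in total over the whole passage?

A: 18 bars × 4 beats = 72 beats; 2 beats/chord → 36 chords.
B: 12 bars × 2 beats = 24 beats; 0.5 beats/chord → 48 chords.
C: 19 bars × 4 beats = 76 beats; 4 beats/chord → 19 chords.
D: 15 bars × 4 beats = 60 beats; 1.5 beats/chord → 40 chords.
Total: 36 + 48 + 19 + 40 = 143.

143 chords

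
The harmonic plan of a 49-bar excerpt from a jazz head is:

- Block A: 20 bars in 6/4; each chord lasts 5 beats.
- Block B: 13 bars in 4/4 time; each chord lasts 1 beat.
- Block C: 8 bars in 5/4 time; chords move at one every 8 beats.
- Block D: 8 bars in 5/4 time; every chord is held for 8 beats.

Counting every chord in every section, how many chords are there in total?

A: 20·6 = 120 beats, 120/5 = 24 chords.
B: 13·4 = 52 beats, 52/1 = 52 chords.
C: 8·5 = 40 beats, 40/8 = 5 chords.
D: 8·5 = 40 beats, 40/8 = 5 chords.
Total: 24 + 52 + 5 + 5 = 86.

86 chords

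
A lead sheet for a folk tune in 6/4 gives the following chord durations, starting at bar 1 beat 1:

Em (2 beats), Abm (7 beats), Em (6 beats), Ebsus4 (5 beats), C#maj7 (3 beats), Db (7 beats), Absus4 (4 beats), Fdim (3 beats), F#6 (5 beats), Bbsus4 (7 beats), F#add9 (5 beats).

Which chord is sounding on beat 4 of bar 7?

Beat 4 of bar 7 is beat (7−1)×6 + 4 = 40 overall.
Running totals: Em ends at 2, Abm ends at 9, Em ends at 15, Ebsus4 ends at 20, C#maj7 ends at 23, Db ends at 30, Absus4 ends at 34, Fdim ends at 37, F#6 ends at 42.
Beat 40 falls within F#6.

F#6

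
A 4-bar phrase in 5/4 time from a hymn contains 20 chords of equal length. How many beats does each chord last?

1 beat

4 bars × 5 beats/bar = 20 beats total.
20 beats ÷ 20 chords = 1 beats per chord.
(That is a quarter note.)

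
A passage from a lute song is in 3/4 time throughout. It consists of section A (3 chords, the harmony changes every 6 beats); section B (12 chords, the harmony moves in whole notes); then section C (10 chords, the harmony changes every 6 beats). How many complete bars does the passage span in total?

A: 3 × 6 = 18 beats = 6 bars.
B: 12 × 4 = 48 beats = 16 bars.
C: 10 × 6 = 60 beats = 20 bars.
Total: 6 + 16 + 20 = 42 bars.

42 bars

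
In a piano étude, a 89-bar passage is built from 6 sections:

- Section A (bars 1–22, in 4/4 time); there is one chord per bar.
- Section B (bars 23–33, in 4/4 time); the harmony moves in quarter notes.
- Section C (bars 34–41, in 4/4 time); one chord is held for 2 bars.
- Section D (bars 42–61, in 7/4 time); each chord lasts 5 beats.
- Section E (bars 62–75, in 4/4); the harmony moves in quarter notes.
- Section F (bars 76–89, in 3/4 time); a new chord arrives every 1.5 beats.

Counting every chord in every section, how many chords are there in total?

A has 88 beats and chords last 4 each, so 22 chords.
B has 44 beats and chords last 1 each, so 44 chords.
C has 32 beats and chords last 8 each, so 4 chords.
D has 140 beats and chords last 5 each, so 28 chords.
E has 56 beats and chords last 1 each, so 56 chords.
F has 42 beats and chords last 1.5 each, so 28 chords.
Total: 22 + 44 + 4 + 28 + 56 + 28 = 182.

182 chords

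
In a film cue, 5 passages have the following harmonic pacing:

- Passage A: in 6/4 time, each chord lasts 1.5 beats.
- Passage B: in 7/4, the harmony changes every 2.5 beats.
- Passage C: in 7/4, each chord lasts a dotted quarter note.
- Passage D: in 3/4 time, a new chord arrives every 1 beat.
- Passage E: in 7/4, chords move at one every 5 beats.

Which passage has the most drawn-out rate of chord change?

Passage E

A: 6/1.5 = 4 chords/bar.
B: 7/2.5 = 2.8 chords/bar.
C: 7/1.5 = 14/3 chords/bar.
D: 3/1 = 3 chords/bar.
E: 7/5 = 1.4 chords/bar.
Slowest is E at 1.4 chords/bar.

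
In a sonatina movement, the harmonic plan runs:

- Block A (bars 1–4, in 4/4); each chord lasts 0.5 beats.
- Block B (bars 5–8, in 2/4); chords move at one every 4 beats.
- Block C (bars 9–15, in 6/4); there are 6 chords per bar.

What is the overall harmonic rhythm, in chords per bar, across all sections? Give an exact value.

76/15 chords per bar

A: 4 bars of 4 beats is 16 beats; at 0.5 beats each that's 32 chords.
B: 4 bars of 2 beats is 8 beats; at 4 beats each that's 2 chords.
C: 7 bars of 6 beats is 42 beats; at 1 beat each that's 42 chords.
Overall: 76 chords over 15 bars → 76/15 = 76/15 chords per bar.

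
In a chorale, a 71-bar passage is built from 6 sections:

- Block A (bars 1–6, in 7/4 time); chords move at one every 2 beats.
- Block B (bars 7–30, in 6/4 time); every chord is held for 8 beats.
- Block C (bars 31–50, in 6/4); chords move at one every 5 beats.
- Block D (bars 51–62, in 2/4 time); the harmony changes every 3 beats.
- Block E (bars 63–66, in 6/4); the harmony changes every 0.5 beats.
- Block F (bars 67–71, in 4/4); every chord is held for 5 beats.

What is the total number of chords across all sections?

123 chords

A: 6·7 = 42 beats, 42/2 = 21 chords.
B: 24·6 = 144 beats, 144/8 = 18 chords.
C: 20·6 = 120 beats, 120/5 = 24 chords.
D: 12·2 = 24 beats, 24/3 = 8 chords.
E: 4·6 = 24 beats, 24/0.5 = 48 chords.
F: 5·4 = 20 beats, 20/5 = 4 chords.
Total: 21 + 18 + 24 + 8 + 48 + 4 = 123.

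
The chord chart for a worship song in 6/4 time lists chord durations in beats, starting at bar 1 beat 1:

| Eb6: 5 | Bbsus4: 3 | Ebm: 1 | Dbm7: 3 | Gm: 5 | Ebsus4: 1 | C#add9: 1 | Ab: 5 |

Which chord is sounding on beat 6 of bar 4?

Beat 6 of bar 4 is beat (4−1)×6 + 6 = 24 overall.
Running totals: Eb6 ends at 5, Bbsus4 ends at 8, Ebm ends at 9, Dbm7 ends at 12, Gm ends at 17, Ebsus4 ends at 18, C#add9 ends at 19, Ab ends at 24.
Beat 24 falls within Ab.

Ab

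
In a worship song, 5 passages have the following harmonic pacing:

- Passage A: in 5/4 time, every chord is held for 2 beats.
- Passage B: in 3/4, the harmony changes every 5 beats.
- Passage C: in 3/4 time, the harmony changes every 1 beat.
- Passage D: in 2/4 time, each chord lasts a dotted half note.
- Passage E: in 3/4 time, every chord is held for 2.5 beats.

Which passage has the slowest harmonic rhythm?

Passage B

A: 5/2 = 2.5 chords/bar.
B: 3/5 = 0.6 chords/bar.
C: 3/1 = 3 chords/bar.
D: 2/3 = 2/3 chords/bar.
E: 3/2.5 = 1.2 chords/bar.
Slowest is B at 0.6 chords/bar.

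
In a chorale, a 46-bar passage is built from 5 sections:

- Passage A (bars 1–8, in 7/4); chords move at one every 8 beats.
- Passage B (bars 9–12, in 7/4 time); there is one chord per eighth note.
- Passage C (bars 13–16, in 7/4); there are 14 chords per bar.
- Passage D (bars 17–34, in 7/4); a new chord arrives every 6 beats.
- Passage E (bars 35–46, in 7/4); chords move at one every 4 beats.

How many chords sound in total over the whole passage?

161 chords

A: 8 bars × 7 beats = 56 beats; 8 beats/chord → 7 chords.
B: 4 bars × 7 beats = 28 beats; 0.5 beats/chord → 56 chords.
C: 4 bars × 7 beats = 28 beats; 0.5 beats/chord → 56 chords.
D: 18 bars × 7 beats = 126 beats; 6 beats/chord → 21 chords.
E: 12 bars × 7 beats = 84 beats; 4 beats/chord → 21 chords.
Total: 7 + 56 + 56 + 21 + 21 = 161.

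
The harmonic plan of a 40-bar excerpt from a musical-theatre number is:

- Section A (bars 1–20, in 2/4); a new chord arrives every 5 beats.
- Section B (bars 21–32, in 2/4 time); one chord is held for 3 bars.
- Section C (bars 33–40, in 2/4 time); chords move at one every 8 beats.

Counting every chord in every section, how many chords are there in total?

14 chords

A: 20 bars × 2 beats = 40 beats; 5 beats/chord → 8 chords.
B: 12 bars × 2 beats = 24 beats; 6 beats/chord → 4 chords.
C: 8 bars × 2 beats = 16 beats; 8 beats/chord → 2 chords.
Total: 8 + 4 + 2 = 14.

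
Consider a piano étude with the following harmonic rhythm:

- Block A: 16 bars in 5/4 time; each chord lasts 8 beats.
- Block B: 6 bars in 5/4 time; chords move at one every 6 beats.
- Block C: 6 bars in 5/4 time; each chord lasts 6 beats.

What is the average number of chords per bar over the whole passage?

5/7 chords per bar

A: 16 bars of 5 beats is 80 beats; at 8 beats each that's 10 chords.
B: 6 bars of 5 beats is 30 beats; at 6 beats each that's 5 chords.
C: 6 bars of 5 beats is 30 beats; at 6 beats each that's 5 chords.
Overall: 20 chords over 28 bars → 20/28 = 5/7 chords per bar.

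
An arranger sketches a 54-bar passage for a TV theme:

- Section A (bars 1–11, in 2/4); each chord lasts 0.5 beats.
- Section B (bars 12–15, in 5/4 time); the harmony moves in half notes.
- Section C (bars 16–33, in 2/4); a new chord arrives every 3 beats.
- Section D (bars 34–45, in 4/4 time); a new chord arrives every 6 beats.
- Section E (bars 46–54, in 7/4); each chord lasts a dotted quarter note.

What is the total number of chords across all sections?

A: 11·2 = 22 beats, 22/0.5 = 44 chords.
B: 4·5 = 20 beats, 20/2 = 10 chords.
C: 18·2 = 36 beats, 36/3 = 12 chords.
D: 12·4 = 48 beats, 48/6 = 8 chords.
E: 9·7 = 63 beats, 63/1.5 = 42 chords.
Total: 44 + 10 + 12 + 8 + 42 = 116.

116 chords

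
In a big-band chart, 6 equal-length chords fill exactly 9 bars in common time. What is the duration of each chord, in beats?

6 beats

9 bars × 4 beats/bar = 36 beats total.
36 beats ÷ 6 chords = 6 beats per chord.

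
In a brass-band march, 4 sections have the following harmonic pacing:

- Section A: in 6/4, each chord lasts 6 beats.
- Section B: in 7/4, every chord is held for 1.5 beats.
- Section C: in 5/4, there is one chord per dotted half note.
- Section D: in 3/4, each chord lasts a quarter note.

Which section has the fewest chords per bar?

A: each chord is 6 beats in 6/4, so 1 per bar.
B: each chord is 1.5 beats in 7/4, so 14/3 per bar.
C: each chord is 3 beats in 5/4, so 5/3 per bar.
D: each chord is 1 beat in 3/4, so 3 per bar.
Slowest is A at 1 chords/bar.

Section A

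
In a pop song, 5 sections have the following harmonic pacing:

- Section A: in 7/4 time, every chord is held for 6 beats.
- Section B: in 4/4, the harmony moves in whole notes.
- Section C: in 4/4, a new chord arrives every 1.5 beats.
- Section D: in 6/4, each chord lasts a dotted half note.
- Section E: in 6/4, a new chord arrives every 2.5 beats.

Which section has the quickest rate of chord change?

Section C

A: each chord is 6 beats in 7/4, so 7/6 per bar.
B: each chord is 4 beats in 4/4, so 1 per bar.
C: each chord is 1.5 beats in 4/4, so 8/3 per bar.
D: each chord is 3 beats in 6/4, so 2 per bar.
E: each chord is 2.5 beats in 6/4, so 2.4 per bar.
Fastest is C at 8/3 chords/bar.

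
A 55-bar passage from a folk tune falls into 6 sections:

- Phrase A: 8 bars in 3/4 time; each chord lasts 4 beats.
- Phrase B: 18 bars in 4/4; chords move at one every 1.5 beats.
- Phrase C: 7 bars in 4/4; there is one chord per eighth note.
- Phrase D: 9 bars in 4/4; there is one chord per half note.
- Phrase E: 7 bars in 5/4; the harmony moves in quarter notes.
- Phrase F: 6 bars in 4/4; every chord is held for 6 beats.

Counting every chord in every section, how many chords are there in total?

167 chords

A has 24 beats and chords last 4 each, so 6 chords.
B has 72 beats and chords last 1.5 each, so 48 chords.
C has 28 beats and chords last 0.5 each, so 56 chords.
D has 36 beats and chords last 2 each, so 18 chords.
E has 35 beats and chords last 1 each, so 35 chords.
F has 24 beats and chords last 6 each, so 4 chords.
Total: 6 + 48 + 56 + 18 + 35 + 4 = 167.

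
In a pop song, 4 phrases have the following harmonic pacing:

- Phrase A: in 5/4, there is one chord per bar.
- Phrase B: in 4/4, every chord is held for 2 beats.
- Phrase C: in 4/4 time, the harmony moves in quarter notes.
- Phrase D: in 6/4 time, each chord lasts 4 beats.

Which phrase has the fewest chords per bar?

A: each chord is 5 beats in 5/4, so 1 per bar.
B: each chord is 2 beats in 4/4, so 2 per bar.
C: each chord is 1 beat in 4/4, so 4 per bar.
D: each chord is 4 beats in 6/4, so 1.5 per bar.
Slowest is A at 1 chords/bar.

Phrase A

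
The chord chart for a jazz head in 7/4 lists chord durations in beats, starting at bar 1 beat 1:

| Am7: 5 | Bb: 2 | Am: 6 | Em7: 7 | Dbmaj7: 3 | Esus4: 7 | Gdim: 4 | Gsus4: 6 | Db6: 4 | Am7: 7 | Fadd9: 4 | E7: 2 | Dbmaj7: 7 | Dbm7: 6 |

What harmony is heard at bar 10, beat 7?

Dbm7

Beat 7 of bar 10 is beat (10−1)×7 + 7 = 70 overall.
Running totals: Am7 ends at 5, Bb ends at 7, Am ends at 13, Em7 ends at 20, Dbmaj7 ends at 23, Esus4 ends at 30, Gdim ends at 34, Gsus4 ends at 40, Db6 ends at 44, Am7 ends at 51, Fadd9 ends at 55, E7 ends at 57, Dbmaj7 ends at 64, Dbm7 ends at 70.
Beat 70 falls within Dbm7.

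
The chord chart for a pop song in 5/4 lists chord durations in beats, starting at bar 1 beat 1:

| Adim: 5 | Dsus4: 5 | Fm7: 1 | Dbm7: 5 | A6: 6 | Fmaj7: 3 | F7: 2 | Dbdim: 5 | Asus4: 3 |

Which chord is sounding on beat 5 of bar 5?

Fmaj7

Beat 5 of bar 5 is beat (5−1)×5 + 5 = 25 overall.
Running totals: Adim ends at 5, Dsus4 ends at 10, Fm7 ends at 11, Dbm7 ends at 16, A6 ends at 22, Fmaj7 ends at 25.
Beat 25 falls within Fmaj7.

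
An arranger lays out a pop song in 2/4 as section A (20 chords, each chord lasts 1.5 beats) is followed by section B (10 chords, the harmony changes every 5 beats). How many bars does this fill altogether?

40 bars

A: 20 × 1.5 = 30 beats = 15 bars.
B: 10 × 5 = 50 beats = 25 bars.
Total: 15 + 25 = 40 bars.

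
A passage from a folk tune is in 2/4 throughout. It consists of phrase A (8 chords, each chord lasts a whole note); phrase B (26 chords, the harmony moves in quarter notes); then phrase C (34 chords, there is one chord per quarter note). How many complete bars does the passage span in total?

A: 8 × 4 = 32 beats = 16 bars.
B: 26 × 1 = 26 beats = 13 bars.
C: 34 × 1 = 34 beats = 17 bars.
Total: 16 + 13 + 17 = 46 bars.

46 bars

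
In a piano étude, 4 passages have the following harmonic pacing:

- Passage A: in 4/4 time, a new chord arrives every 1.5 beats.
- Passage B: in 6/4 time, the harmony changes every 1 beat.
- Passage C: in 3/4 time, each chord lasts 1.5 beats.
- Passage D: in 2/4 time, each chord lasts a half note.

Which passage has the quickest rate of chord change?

A: each chord is 1.5 beats in 4/4, so 8/3 per bar.
B: each chord is 1 beat in 6/4, so 6 per bar.
C: each chord is 1.5 beats in 3/4, so 2 per bar.
D: each chord is 2 beats in 2/4, so 1 per bar.
Fastest is B at 6 chords/bar.

Passage B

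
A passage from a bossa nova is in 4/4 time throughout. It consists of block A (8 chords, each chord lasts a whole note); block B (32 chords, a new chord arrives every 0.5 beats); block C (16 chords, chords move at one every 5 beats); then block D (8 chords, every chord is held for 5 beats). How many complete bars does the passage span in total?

A: 8 × 4 = 32 beats = 8 bars.
B: 32 × 0.5 = 16 beats = 4 bars.
C: 16 × 5 = 80 beats = 20 bars.
D: 8 × 5 = 40 beats = 10 bars.
Total: 8 + 4 + 20 + 10 = 42 bars.

42 bars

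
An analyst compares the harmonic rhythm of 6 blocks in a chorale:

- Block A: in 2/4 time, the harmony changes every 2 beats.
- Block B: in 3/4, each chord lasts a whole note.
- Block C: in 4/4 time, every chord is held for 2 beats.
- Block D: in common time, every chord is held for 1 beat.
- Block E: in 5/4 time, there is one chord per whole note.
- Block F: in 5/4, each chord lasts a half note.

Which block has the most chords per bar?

Block D

A: 2/2 = 1 chord/bar.
B: 3/4 = 0.75 chords/bar.
C: 4/2 = 2 chords/bar.
D: 4/1 = 4 chords/bar.
E: 5/4 = 1.25 chords/bar.
F: 5/2 = 2.5 chords/bar.
Fastest is D at 4 chords/bar.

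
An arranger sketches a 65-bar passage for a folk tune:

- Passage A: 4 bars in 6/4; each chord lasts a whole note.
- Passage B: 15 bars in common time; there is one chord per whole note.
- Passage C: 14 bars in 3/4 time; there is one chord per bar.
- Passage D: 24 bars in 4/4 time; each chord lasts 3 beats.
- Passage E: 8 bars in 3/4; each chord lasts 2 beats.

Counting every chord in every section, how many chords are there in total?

79 chords

A: 4·6 = 24 beats, 24/4 = 6 chords.
B: 15·4 = 60 beats, 60/4 = 15 chords.
C: 14·3 = 42 beats, 42/3 = 14 chords.
D: 24·4 = 96 beats, 96/3 = 32 chords.
E: 8·3 = 24 beats, 24/2 = 12 chords.
Total: 6 + 15 + 14 + 32 + 12 = 79.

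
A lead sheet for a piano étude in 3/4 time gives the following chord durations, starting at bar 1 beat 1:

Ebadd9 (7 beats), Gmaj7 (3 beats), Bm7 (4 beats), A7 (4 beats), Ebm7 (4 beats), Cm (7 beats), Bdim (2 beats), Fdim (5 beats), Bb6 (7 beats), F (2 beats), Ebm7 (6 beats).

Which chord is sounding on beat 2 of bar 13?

Bb6

Beat 2 of bar 13 is beat (13−1)×3 + 2 = 38 overall.
Running totals: Ebadd9 ends at 7, Gmaj7 ends at 10, Bm7 ends at 14, A7 ends at 18, Ebm7 ends at 22, Cm ends at 29, Bdim ends at 31, Fdim ends at 36, Bb6 ends at 43.
Beat 38 falls within Bb6.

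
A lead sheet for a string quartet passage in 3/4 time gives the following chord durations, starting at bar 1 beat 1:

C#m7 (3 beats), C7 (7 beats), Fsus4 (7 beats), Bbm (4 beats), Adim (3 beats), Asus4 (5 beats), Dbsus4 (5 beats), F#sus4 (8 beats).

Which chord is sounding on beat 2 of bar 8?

Adim

Beat 2 of bar 8 is beat (8−1)×3 + 2 = 23 overall.
Running totals: C#m7 ends at 3, C7 ends at 10, Fsus4 ends at 17, Bbm ends at 21, Adim ends at 24.
Beat 23 falls within Adim.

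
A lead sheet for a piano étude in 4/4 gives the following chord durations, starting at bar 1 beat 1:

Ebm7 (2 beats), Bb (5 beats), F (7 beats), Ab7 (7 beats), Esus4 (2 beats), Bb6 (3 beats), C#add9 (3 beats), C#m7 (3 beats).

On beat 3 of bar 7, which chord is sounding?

C#add9

Beat 3 of bar 7 is beat (7−1)×4 + 3 = 27 overall.
Running totals: Ebm7 ends at 2, Bb ends at 7, F ends at 14, Ab7 ends at 21, Esus4 ends at 23, Bb6 ends at 26, C#add9 ends at 29.
Beat 27 falls within C#add9.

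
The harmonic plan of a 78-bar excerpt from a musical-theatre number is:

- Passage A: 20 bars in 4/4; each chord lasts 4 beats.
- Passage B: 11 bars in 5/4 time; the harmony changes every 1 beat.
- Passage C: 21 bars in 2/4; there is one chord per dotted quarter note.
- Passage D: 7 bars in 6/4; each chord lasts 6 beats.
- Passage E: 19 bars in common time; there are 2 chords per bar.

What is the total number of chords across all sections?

A has 80 beats and chords last 4 each, so 20 chords.
B has 55 beats and chords last 1 each, so 55 chords.
C has 42 beats and chords last 1.5 each, so 28 chords.
D has 42 beats and chords last 6 each, so 7 chords.
E has 76 beats and chords last 2 each, so 38 chords.
Total: 20 + 55 + 28 + 7 + 38 = 148.

148 chords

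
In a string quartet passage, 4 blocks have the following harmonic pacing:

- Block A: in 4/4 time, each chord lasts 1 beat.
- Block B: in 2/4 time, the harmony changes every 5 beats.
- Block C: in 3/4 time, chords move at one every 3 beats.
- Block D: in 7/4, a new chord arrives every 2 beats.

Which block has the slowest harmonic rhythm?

Block B

A: 4/1 = 4 chords/bar.
B: 2/5 = 0.4 chords/bar.
C: 3/3 = 1 chord/bar.
D: 7/2 = 3.5 chords/bar.
Slowest is B at 0.4 chords/bar.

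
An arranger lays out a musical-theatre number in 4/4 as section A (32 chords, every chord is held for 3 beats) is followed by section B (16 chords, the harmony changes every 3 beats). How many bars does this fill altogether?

A: 32 × 3 = 96 beats = 24 bars.
B: 16 × 3 = 48 beats = 12 bars.
Total: 24 + 12 = 36 bars.

36 bars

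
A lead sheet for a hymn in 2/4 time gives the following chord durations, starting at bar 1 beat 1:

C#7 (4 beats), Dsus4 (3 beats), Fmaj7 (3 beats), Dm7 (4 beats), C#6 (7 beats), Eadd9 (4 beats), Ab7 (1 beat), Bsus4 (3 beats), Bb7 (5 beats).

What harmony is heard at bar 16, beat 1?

Beat 1 of bar 16 is beat (16−1)×2 + 1 = 31 overall.
Running totals: C#7 ends at 4, Dsus4 ends at 7, Fmaj7 ends at 10, Dm7 ends at 14, C#6 ends at 21, Eadd9 ends at 25, Ab7 ends at 26, Bsus4 ends at 29, Bb7 ends at 34.
Beat 31 falls within Bb7.

Bb7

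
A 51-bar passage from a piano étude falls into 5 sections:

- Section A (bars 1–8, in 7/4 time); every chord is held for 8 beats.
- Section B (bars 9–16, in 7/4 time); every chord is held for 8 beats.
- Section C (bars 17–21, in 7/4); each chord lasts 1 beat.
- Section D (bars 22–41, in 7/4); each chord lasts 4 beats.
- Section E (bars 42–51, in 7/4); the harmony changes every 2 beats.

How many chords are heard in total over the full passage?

119 chords

A: 8·7 = 56 beats, 56/8 = 7 chords.
B: 8·7 = 56 beats, 56/8 = 7 chords.
C: 5·7 = 35 beats, 35/1 = 35 chords.
D: 20·7 = 140 beats, 140/4 = 35 chords.
E: 10·7 = 70 beats, 70/2 = 35 chords.
Total: 7 + 7 + 35 + 35 + 35 = 119.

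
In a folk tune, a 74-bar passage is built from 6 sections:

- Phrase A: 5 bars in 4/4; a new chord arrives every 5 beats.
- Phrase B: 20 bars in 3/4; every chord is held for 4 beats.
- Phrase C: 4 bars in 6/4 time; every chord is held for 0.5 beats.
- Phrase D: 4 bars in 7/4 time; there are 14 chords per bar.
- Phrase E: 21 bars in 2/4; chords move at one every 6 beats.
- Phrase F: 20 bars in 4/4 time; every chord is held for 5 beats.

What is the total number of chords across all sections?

A has 20 beats and chords last 5 each, so 4 chords.
B has 60 beats and chords last 4 each, so 15 chords.
C has 24 beats and chords last 0.5 each, so 48 chords.
D has 28 beats and chords last 0.5 each, so 56 chords.
E has 42 beats and chords last 6 each, so 7 chords.
F has 80 beats and chords last 5 each, so 16 chords.
Total: 4 + 15 + 48 + 56 + 7 + 16 = 146.

146 chords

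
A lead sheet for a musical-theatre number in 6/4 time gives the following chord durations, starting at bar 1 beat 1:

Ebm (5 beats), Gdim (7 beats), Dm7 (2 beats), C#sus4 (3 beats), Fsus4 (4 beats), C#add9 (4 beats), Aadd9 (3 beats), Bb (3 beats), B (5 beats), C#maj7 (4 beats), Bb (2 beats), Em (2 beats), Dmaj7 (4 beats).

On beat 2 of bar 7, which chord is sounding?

Beat 2 of bar 7 is beat (7−1)×6 + 2 = 38 overall.
Running totals: Ebm ends at 5, Gdim ends at 12, Dm7 ends at 14, C#sus4 ends at 17, Fsus4 ends at 21, C#add9 ends at 25, Aadd9 ends at 28, Bb ends at 31, B ends at 36, C#maj7 ends at 40.
Beat 38 falls within C#maj7.

C#maj7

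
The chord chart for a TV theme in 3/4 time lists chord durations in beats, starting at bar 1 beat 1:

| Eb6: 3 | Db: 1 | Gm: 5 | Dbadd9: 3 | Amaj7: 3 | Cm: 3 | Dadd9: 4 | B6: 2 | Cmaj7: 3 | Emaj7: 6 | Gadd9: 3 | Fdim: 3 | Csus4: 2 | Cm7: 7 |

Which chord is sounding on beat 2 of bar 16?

Beat 2 of bar 16 is beat (16−1)×3 + 2 = 47 overall.
Running totals: Eb6 ends at 3, Db ends at 4, Gm ends at 9, Dbadd9 ends at 12, Amaj7 ends at 15, Cm ends at 18, Dadd9 ends at 22, B6 ends at 24, Cmaj7 ends at 27, Emaj7 ends at 33, Gadd9 ends at 36, Fdim ends at 39, Csus4 ends at 41, Cm7 ends at 48.
Beat 47 falls within Cm7.

Cm7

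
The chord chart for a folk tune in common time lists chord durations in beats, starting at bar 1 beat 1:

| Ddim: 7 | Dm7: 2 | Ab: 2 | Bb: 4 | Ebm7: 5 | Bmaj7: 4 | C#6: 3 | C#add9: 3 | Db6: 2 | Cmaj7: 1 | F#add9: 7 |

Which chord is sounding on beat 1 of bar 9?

Cmaj7

Beat 1 of bar 9 is beat (9−1)×4 + 1 = 33 overall.
Running totals: Ddim ends at 7, Dm7 ends at 9, Ab ends at 11, Bb ends at 15, Ebm7 ends at 20, Bmaj7 ends at 24, C#6 ends at 27, C#add9 ends at 30, Db6 ends at 32, Cmaj7 ends at 33.
Beat 33 falls within Cmaj7.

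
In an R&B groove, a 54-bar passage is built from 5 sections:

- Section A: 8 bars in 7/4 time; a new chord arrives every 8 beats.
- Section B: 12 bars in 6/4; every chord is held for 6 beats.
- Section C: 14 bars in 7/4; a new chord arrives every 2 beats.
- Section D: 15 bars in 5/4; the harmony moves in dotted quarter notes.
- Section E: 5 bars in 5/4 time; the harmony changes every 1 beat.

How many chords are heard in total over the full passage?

A: 8 bars × 7 beats = 56 beats; 8 beats/chord → 7 chords.
B: 12 bars × 6 beats = 72 beats; 6 beats/chord → 12 chords.
C: 14 bars × 7 beats = 98 beats; 2 beats/chord → 49 chords.
D: 15 bars × 5 beats = 75 beats; 1.5 beats/chord → 50 chords.
E: 5 bars × 5 beats = 25 beats; 1 beat/chord → 25 chords.
Total: 7 + 12 + 49 + 50 + 25 = 143.

143 chords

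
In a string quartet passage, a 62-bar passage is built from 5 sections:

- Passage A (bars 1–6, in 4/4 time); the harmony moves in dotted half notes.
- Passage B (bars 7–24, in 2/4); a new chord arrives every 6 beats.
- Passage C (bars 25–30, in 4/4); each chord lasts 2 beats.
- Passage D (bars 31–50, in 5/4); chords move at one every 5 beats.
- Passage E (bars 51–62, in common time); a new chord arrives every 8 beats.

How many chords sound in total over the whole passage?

52 chords

A has 24 beats and chords last 3 each, so 8 chords.
B has 36 beats and chords last 6 each, so 6 chords.
C has 24 beats and chords last 2 each, so 12 chords.
D has 100 beats and chords last 5 each, so 20 chords.
E has 48 beats and chords last 8 each, so 6 chords.
Total: 8 + 6 + 12 + 20 + 6 = 52.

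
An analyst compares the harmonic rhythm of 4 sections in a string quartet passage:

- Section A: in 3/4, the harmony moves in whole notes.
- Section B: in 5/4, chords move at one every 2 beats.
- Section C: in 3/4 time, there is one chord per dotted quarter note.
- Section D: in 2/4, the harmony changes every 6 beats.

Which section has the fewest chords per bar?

A: 3 beats/bar ÷ 4 beats/chord = 0.75 chords/bar.
B: 5 beats/bar ÷ 2 beats/chord = 2.5 chords/bar.
C: 3 beats/bar ÷ 1.5 beats/chord = 2 chords/bar.
D: 2 beats/bar ÷ 6 beats/chord = 1/3 chords/bar.
Slowest is D at 1/3 chords/bar.

Section D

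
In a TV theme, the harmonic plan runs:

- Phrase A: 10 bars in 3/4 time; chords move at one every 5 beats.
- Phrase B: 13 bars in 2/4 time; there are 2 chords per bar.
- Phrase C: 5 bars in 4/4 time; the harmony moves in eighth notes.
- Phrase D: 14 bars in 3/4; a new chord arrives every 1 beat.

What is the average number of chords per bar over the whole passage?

A: 10 bars of 3 beats is 30 beats; at 5 beats each that's 6 chords.
B: 13 bars of 2 beats is 26 beats; at 1 beat each that's 26 chords.
C: 5 bars of 4 beats is 20 beats; at 0.5 beats each that's 40 chords.
D: 14 bars of 3 beats is 42 beats; at 1 beat each that's 42 chords.
Overall: 114 chords over 42 bars → 114/42 = 19/7 chords per bar.

19/7 chords per bar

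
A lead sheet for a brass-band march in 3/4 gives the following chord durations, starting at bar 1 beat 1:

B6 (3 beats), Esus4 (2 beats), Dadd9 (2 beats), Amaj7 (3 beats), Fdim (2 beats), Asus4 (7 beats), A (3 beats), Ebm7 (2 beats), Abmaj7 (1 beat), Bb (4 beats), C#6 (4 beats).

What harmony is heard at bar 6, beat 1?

Beat 1 of bar 6 is beat (6−1)×3 + 1 = 16 overall.
Running totals: B6 ends at 3, Esus4 ends at 5, Dadd9 ends at 7, Amaj7 ends at 10, Fdim ends at 12, Asus4 ends at 19.
Beat 16 falls within Asus4.

Asus4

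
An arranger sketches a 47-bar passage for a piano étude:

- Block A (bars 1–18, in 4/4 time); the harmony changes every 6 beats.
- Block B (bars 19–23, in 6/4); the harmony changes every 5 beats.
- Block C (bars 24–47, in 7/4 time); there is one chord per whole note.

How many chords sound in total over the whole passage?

60 chords

A has 72 beats and chords last 6 each, so 12 chords.
B has 30 beats and chords last 5 each, so 6 chords.
C has 168 beats and chords last 4 each, so 42 chords.
Total: 12 + 6 + 42 = 60.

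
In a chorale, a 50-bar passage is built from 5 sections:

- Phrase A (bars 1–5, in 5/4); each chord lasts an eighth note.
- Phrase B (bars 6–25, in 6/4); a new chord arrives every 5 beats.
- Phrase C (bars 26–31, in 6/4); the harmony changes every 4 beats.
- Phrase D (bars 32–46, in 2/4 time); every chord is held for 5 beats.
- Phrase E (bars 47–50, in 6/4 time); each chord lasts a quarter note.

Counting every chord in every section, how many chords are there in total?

113 chords

A: 5 bars × 5 beats = 25 beats; 0.5 beats/chord → 50 chords.
B: 20 bars × 6 beats = 120 beats; 5 beats/chord → 24 chords.
C: 6 bars × 6 beats = 36 beats; 4 beats/chord → 9 chords.
D: 15 bars × 2 beats = 30 beats; 5 beats/chord → 6 chords.
E: 4 bars × 6 beats = 24 beats; 1 beat/chord → 24 chords.
Total: 50 + 24 + 9 + 6 + 24 = 113.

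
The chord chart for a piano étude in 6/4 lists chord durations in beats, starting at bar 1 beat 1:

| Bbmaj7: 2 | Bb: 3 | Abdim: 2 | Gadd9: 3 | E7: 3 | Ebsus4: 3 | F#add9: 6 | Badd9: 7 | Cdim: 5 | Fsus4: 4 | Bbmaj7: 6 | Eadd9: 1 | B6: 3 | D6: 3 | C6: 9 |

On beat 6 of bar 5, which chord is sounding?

Cdim

Beat 6 of bar 5 is beat (5−1)×6 + 6 = 30 overall.
Running totals: Bbmaj7 ends at 2, Bb ends at 5, Abdim ends at 7, Gadd9 ends at 10, E7 ends at 13, Ebsus4 ends at 16, F#add9 ends at 22, Badd9 ends at 29, Cdim ends at 34.
Beat 30 falls within Cdim.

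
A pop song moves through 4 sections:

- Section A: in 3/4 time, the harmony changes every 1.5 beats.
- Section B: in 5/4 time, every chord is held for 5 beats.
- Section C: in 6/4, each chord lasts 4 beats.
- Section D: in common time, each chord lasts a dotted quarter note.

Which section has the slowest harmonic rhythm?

Section B

A: each chord is 1.5 beats in 3/4, so 2 per bar.
B: each chord is 5 beats in 5/4, so 1 per bar.
C: each chord is 4 beats in 6/4, so 1.5 per bar.
D: each chord is 1.5 beats in 4/4, so 8/3 per bar.
Slowest is B at 1 chords/bar.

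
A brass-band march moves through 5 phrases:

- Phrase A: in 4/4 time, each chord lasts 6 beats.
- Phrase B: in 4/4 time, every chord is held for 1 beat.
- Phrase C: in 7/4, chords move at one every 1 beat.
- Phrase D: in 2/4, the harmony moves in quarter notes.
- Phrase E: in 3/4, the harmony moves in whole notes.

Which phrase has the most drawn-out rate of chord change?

A: 4 beats/bar ÷ 6 beats/chord = 2/3 chords/bar.
B: 4 beats/bar ÷ 1 beat/chord = 4 chords/bar.
C: 7 beats/bar ÷ 1 beat/chord = 7 chords/bar.
D: 2 beats/bar ÷ 1 beat/chord = 2 chords/bar.
E: 3 beats/bar ÷ 4 beats/chord = 0.75 chords/bar.
Slowest is A at 2/3 chords/bar.

Phrase A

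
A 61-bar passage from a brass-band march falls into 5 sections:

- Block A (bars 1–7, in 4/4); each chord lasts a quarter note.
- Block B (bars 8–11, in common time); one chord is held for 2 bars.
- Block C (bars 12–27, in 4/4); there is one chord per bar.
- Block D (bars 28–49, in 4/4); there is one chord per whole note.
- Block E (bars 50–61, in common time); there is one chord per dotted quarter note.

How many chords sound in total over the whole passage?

A: 7 bars × 4 beats = 28 beats; 1 beat/chord → 28 chords.
B: 4 bars × 4 beats = 16 beats; 8 beats/chord → 2 chords.
C: 16 bars × 4 beats = 64 beats; 4 beats/chord → 16 chords.
D: 22 bars × 4 beats = 88 beats; 4 beats/chord → 22 chords.
E: 12 bars × 4 beats = 48 beats; 1.5 beats/chord → 32 chords.
Total: 28 + 2 + 16 + 22 + 32 = 100.

100 chords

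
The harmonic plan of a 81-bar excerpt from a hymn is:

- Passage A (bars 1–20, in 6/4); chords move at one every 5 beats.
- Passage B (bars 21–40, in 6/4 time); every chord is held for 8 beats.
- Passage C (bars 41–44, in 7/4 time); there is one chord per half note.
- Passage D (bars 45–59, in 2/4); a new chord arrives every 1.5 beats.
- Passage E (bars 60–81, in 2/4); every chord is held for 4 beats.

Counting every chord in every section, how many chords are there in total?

A: 20·6 = 120 beats, 120/5 = 24 chords.
B: 20·6 = 120 beats, 120/8 = 15 chords.
C: 4·7 = 28 beats, 28/2 = 14 chords.
D: 15·2 = 30 beats, 30/1.5 = 20 chords.
E: 22·2 = 44 beats, 44/4 = 11 chords.
Total: 24 + 15 + 14 + 20 + 11 = 84.

84 chords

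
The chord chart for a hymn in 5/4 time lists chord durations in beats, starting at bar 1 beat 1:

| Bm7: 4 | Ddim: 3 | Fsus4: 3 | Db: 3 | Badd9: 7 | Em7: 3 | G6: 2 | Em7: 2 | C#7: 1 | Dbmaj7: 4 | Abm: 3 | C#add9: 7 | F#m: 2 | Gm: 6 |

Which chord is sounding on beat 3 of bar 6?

C#7

Beat 3 of bar 6 is beat (6−1)×5 + 3 = 28 overall.
Running totals: Bm7 ends at 4, Ddim ends at 7, Fsus4 ends at 10, Db ends at 13, Badd9 ends at 20, Em7 ends at 23, G6 ends at 25, Em7 ends at 27, C#7 ends at 28.
Beat 28 falls within C#7.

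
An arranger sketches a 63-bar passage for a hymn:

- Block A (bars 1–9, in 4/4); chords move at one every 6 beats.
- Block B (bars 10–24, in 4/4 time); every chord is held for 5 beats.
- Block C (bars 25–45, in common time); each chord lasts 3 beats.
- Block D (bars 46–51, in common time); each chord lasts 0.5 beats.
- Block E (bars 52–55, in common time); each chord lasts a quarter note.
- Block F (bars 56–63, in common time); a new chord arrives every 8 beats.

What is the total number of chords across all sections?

114 chords

A: 9·4 = 36 beats, 36/6 = 6 chords.
B: 15·4 = 60 beats, 60/5 = 12 chords.
C: 21·4 = 84 beats, 84/3 = 28 chords.
D: 6·4 = 24 beats, 24/0.5 = 48 chords.
E: 4·4 = 16 beats, 16/1 = 16 chords.
F: 8·4 = 32 beats, 32/8 = 4 chords.
Total: 6 + 12 + 28 + 48 + 16 + 4 = 114.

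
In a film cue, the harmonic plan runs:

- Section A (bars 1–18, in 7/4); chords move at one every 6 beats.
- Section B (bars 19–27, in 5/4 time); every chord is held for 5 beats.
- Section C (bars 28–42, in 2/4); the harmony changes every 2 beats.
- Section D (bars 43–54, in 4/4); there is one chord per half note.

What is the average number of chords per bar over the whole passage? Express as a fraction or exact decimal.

A: 18 × 7 = 126 beats ÷ 6 = 21 chords.
B: 9 × 5 = 45 beats ÷ 5 = 9 chords.
C: 15 × 2 = 30 beats ÷ 2 = 15 chords.
D: 12 × 4 = 48 beats ÷ 2 = 24 chords.
Overall: 69 chords over 54 bars → 69/54 = 23/18 chords per bar.

23/18 chords per bar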